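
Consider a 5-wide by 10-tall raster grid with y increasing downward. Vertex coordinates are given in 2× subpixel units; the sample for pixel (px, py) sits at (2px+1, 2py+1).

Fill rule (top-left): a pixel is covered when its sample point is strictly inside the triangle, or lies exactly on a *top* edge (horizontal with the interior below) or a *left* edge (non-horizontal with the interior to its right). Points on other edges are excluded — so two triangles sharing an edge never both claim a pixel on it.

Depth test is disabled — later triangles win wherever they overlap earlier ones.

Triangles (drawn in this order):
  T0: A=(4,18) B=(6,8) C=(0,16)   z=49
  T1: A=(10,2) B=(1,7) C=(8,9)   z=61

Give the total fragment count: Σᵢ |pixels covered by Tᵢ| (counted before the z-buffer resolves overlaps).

T0:
  2·area = 44  (B↔C swapped to make it positive)
  edge (4, 18)→(0, 16): d=(-4,-2) top-left  bias=+0
  edge (0, 16)→(6, 8): d=(6,-8) top-left  bias=+0
  edge (6, 8)→(4, 18): d=(-2,10) right/bottom  bias=-1
    (3,1)@(7, 3): e=[66,-22,0] → ·  [on edge]
    (2,5)@(5, 11): e=[30,10,4] → #
    (3,5)@(7, 11): e=[34,26,-16] → ·
    (1,6)@(3, 13): e=[18,6,20] → #
    (2,6)@(5, 13): e=[22,22,0] → ·  [on edge]
    (0,7)@(1, 15): e=[6,2,36] → #
    (2,7)@(5, 15): e=[14,34,-4] → ·
    (0,8)@(1, 17): e=[-2,14,32] → ·
    (1,8)@(3, 17): e=[2,30,12] → #
    (2,8)@(5, 17): e=[6,46,-8] → ·
    (1,9)@(3, 19): e=[-6,42,8] → ·
  covered (5 px):
    · · · · ·
    · · · · ·
    · · · · ·
    · · · · ·
    · · · · ·
    · · # · ·
    · # · · ·
    # # · · ·
    · # · · ·
    · · · · ·
T1:
  2·area = 53  (B↔C swapped to make it positive)
  edge (10, 2)→(8, 9): d=(-2,7) right/bottom  bias=-1
  edge (8, 9)→(1, 7): d=(-7,-2) top-left  bias=+0
  edge (1, 7)→(10, 2): d=(9,-5) top-left  bias=+0
    (4,1)@(9, 3): e=[5,44,4] → #
    (2,2)@(5, 5): e=[29,22,2] → #
    (3,2)@(7, 5): e=[15,26,12] → #
    (0,3)@(1, 7): e=[53,0,0] → #  [on edge]
    (1,3)@(3, 7): e=[39,4,10] → #
    (4,3)@(9, 7): e=[-3,16,40] → ·
    (0,4)@(1, 9): e=[49,-14,18] → ·
    (1,4)@(3, 9): e=[35,-10,28] → ·
    (2,4)@(5, 9): e=[21,-6,38] → ·
    (3,4)@(7, 9): e=[7,-2,48] → ·
  covered (8 px):
    · · · · ·
    · · · · #
    · · # # #
    # # # # ·
    · · · · ·
    · · · · ·
    · · · · ·
    · · · · ·
    · · · · ·
    · · · · ·

Result: 13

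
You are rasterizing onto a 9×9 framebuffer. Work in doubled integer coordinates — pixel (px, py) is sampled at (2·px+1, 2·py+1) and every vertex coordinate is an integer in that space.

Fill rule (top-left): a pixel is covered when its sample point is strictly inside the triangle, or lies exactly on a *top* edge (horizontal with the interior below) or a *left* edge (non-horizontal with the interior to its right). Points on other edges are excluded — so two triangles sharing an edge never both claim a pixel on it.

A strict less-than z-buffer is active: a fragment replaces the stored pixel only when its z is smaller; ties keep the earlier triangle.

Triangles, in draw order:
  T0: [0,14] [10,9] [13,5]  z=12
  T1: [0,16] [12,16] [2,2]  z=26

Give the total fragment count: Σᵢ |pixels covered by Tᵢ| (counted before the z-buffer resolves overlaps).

T0:
  2·area = 25  (B↔C swapped to make it positive)
  edge (0, 14)→(13, 5): d=(13,-9) top-left  bias=+0
  edge (13, 5)→(10, 9): d=(-3,4) right/bottom  bias=-1
  edge (10, 9)→(0, 14): d=(-10,5) right/bottom  bias=-1
    (6,2)@(13, 5): e=[0,0,25] → .  [on edge]
    (5,3)@(11, 7): e=[8,2,15] → X
    (6,3)@(13, 7): e=[26,-6,5] → .
    (4,4)@(9, 9): e=[16,4,5] → X
    (5,4)@(11, 9): e=[34,-4,-5] → .
    (2,5)@(5, 11): e=[6,14,5] → X
    (3,5)@(7, 11): e=[24,6,-5] → .
    (4,5)@(9, 11): e=[42,-2,-15] → .
    (2,6)@(5, 13): e=[32,8,-15] → .
    (3,6)@(7, 13): e=[50,0,-25] → .  [on edge]
  covered (3 px):
    . . . . . . . . .
    . . . . . . . . .
    . . . . . . . . .
    . . . . . X . . .
    . . . . X . . . .
    . . X . . . . . .
    . . . . . . . . .
    . . . . . . . . .
    . . . . . . . . .
T1:
  2·area = 168  (B↔C swapped to make it positive)
  edge (0, 16)→(2, 2): d=(2,-14) top-left  bias=+0
  edge (2, 2)→(12, 16): d=(10,14) right/bottom  bias=-1
  edge (12, 16)→(0, 16): d=(-12,0) right/bottom  bias=-1
    (1,2)@(3, 5): e=[20,16,132] → X
    (2,2)@(5, 5): e=[48,-12,132] → .
    (1,3)@(3, 7): e=[24,36,108] → X
    (2,3)@(5, 7): e=[52,8,108] → X
    (3,3)@(7, 7): e=[80,-20,108] → .
    (0,4)@(1, 9): e=[0,84,84] → X  [on edge]
    (3,4)@(7, 9): e=[84,0,84] → .  [on edge]
    (0,5)@(1, 11): e=[4,104,60] → X
    (3,5)@(7, 11): e=[88,20,60] → X
    (4,5)@(9, 11): e=[116,-8,60] → .
    (0,6)@(1, 13): e=[8,124,36] → X
    (4,6)@(9, 13): e=[120,12,36] → X
  covered (21 px):
    . . . . . . . . .
    . . . . . . . . .
    . X . . . . . . .
    . X X . . . . . .
    X X X . . . . . .
    X X X X . . . . .
    X X X X X . . . .
    X X X X X X . . .
    . . . . . . . . .

Final: 24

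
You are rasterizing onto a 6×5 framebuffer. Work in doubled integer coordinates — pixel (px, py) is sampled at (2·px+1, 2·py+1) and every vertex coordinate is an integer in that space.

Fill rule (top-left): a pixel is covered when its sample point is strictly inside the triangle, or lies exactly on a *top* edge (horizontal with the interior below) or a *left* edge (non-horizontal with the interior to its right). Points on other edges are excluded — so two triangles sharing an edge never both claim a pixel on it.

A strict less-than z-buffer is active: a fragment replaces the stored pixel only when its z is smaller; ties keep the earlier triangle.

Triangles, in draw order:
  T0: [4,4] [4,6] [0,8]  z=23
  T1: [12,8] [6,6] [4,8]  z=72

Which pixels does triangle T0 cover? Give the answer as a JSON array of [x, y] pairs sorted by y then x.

T0:
  2·area = 8
  edge (4, 4)→(4, 6): d=(0,2) right/bottom  bias=-1
  edge (4, 6)→(0, 8): d=(-4,2) right/bottom  bias=-1
  edge (0, 8)→(4, 4): d=(4,-4) top-left  bias=+0
    (3,0)@(7, 1): e=[-6,14,0] → .  [on edge]
    (2,1)@(5, 3): e=[-2,10,0] → .  [on edge]
    (1,2)@(3, 5): e=[2,6,0] → X  [on edge]
    (2,2)@(5, 5): e=[-2,2,8] → .
    (0,3)@(1, 7): e=[6,2,0] → X  [on edge]
    (1,3)@(3, 7): e=[2,-2,8] → .
    (0,4)@(1, 9): e=[6,-6,8] → .
  covered (2 px):
    . . . . . .
    . . . . . .
    . X . . . .
    X . . . . .
    . . . . . .
T1:
  2·area = 16  (B↔C swapped to make it positive)
  edge (12, 8)→(4, 8): d=(-8,0) right/bottom  bias=-1
  edge (4, 8)→(6, 6): d=(2,-2) top-left  bias=+0
  edge (6, 6)→(12, 8): d=(6,2) right/bottom  bias=-1
    (5,0)@(11, 1): e=[56,0,-40] → .  [on edge]
    (4,1)@(9, 3): e=[40,0,-24] → .  [on edge]
    (1,2)@(3, 5): e=[24,-8,0] → .  [on edge]
    (3,2)@(7, 5): e=[24,0,-8] → .  [on edge]
    (2,3)@(5, 7): e=[8,0,8] → X  [on edge]
    (3,3)@(7, 7): e=[8,4,4] → X
    (4,3)@(9, 7): e=[8,8,0] → .  [on edge]
    (1,4)@(3, 9): e=[-8,0,24] → .  [on edge]
    (2,4)@(5, 9): e=[-8,4,20] → .
    (3,4)@(7, 9): e=[-8,8,16] → .
  covered (2 px):
    . . . . . .
    . . . . . .
    . . . . . .
    . . X X . .
    . . . . . .

Result: [[1,2],[0,3]]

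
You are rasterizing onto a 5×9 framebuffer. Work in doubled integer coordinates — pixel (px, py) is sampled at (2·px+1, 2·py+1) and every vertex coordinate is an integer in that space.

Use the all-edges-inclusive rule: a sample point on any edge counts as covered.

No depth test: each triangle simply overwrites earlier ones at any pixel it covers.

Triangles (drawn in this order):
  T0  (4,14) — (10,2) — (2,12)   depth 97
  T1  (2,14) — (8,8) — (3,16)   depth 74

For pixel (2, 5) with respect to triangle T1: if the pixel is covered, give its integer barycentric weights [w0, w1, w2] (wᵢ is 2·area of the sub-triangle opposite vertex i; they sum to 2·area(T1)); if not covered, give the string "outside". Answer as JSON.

T0:
  2·area = 36  (B↔C swapped to make it positive)
  edge (4, 14)→(2, 12): d=(-2,-2) inclusive
  edge (2, 12)→(10, 2): d=(8,-10) inclusive
  edge (10, 2)→(4, 14): d=(-6,12) inclusive
    (3,3)@(7, 7): e=[20,10,6] → █
    (4,3)@(9, 7): e=[24,30,-18] → ·
    (2,4)@(5, 9): e=[12,6,18] → █
    (3,4)@(7, 9): e=[16,26,-6] → ·
    (0,5)@(1, 11): e=[0,-18,54] → ·  [on edge]
    (1,5)@(3, 11): e=[4,2,30] → █
    (3,5)@(7, 11): e=[12,42,-18] → ·
    (1,6)@(3, 13): e=[0,18,18] → █  [on edge]
    (2,6)@(5, 13): e=[4,38,-6] → ·
    (1,7)@(3, 15): e=[-4,34,6] → ·
    (2,7)@(5, 15): e=[0,54,-18] → ·  [on edge]
    (3,8)@(7, 17): e=[0,90,-54] → ·  [on edge]
  covered (5 px):
    · · · · ·
    · · · · ·
    · · · · ·
    · · · █ ·
    · · █ · ·
    · █ █ · ·
    · █ · · ·
    · · · · ·
    · · · · ·
T1:
  2·area = 18
  edge (2, 14)→(8, 8): d=(6,-6) inclusive
  edge (8, 8)→(3, 16): d=(-5,8) inclusive
  edge (3, 16)→(2, 14): d=(-1,-2) inclusive
    (4,3)@(9, 7): e=[0,-3,21] → ·  [on edge]
    (3,4)@(7, 9): e=[0,3,15] → █  [on edge]
    (4,4)@(9, 9): e=[12,-13,19] → ·
    (2,5)@(5, 11): e=[0,9,9] → █  [on edge]
    (3,5)@(7, 11): e=[12,-7,13] → ·
    (1,6)@(3, 13): e=[0,15,3] → █  [on edge]
    (2,6)@(5, 13): e=[12,-1,7] → ·
    (0,7)@(1, 15): e=[0,21,-3] → ·  [on edge]
    (1,7)@(3, 15): e=[12,5,1] → █
    (2,7)@(5, 15): e=[24,-11,5] → ·
    (1,8)@(3, 17): e=[24,-5,-1] → ·
  covered (4 px):
    · · · · ·
    · · · · ·
    · · · · ·
    · · · · ·
    · · · █ ·
    · · █ · ·
    · █ · · ·
    · █ · · ·
    · · · · ·

Result: [9,9,0]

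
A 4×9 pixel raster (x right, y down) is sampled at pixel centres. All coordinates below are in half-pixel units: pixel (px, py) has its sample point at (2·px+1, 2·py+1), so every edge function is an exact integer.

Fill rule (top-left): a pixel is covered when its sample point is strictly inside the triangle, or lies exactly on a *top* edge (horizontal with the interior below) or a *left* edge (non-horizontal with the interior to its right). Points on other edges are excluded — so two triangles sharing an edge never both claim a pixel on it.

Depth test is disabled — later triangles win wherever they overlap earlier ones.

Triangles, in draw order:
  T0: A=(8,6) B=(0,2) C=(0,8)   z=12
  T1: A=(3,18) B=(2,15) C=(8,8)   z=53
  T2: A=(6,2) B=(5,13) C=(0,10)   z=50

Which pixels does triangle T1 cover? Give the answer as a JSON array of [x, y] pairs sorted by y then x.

T0:
  2·area = 48  (B↔C swapped to make it positive)
  edge (8, 6)→(0, 8): d=(-8,2) right/bottom  bias=-1
  edge (0, 8)→(0, 2): d=(0,-6) top-left  bias=+0
  edge (0, 2)→(8, 6): d=(8,4) right/bottom  bias=-1
    (0,1)@(1, 3): e=[38,6,4] → X
    (1,1)@(3, 3): e=[34,18,-4] → .
    (0,2)@(1, 5): e=[22,6,20] → X
    (1,2)@(3, 5): e=[18,18,12] → X
    (2,2)@(5, 5): e=[14,30,4] → X
    (3,2)@(7, 5): e=[10,42,-4] → .
    (0,3)@(1, 7): e=[6,6,36] → X
    (2,3)@(5, 7): e=[-2,30,20] → .
    (0,4)@(1, 9): e=[-10,6,52] → .
    (1,4)@(3, 9): e=[-14,18,44] → .
  covered (6 px):
    . . . .
    X . . .
    X X X .
    X X . .
    . . . .
    . . . .
    . . . .
    . . . .
    . . . .
T1:
  2·area = 25
  edge (3, 18)→(2, 15): d=(-1,-3) top-left  bias=+0
  edge (2, 15)→(8, 8): d=(6,-7) top-left  bias=+0
  edge (8, 8)→(3, 18): d=(-5,10) right/bottom  bias=-1
    (2,6)@(5, 13): e=[11,9,5] → X
    (3,6)@(7, 13): e=[17,23,-15] → .
    (1,7)@(3, 15): e=[3,7,15] → X
    (2,7)@(5, 15): e=[9,21,-5] → .
    (1,8)@(3, 17): e=[1,19,5] → X
    (2,8)@(5, 17): e=[7,33,-15] → .
  covered (3 px):
    . . . .
    . . . .
    . . . .
    . . . .
    . . . .
    . . . .
    . . X .
    . X . .
    . X . .
T2:
  2·area = 58
  edge (6, 2)→(5, 13): d=(-1,11) right/bottom  bias=-1
  edge (5, 13)→(0, 10): d=(-5,-3) top-left  bias=+0
  edge (0, 10)→(6, 2): d=(6,-8) top-left  bias=+0
    (2,2)@(5, 5): e=[8,40,10] → X
    (3,2)@(7, 5): e=[-14,46,26] → .
    (1,3)@(3, 7): e=[28,24,6] → X
    (3,3)@(7, 7): e=[-16,36,38] → .
    (0,4)@(1, 9): e=[48,8,2] → X
    (3,4)@(7, 9): e=[-18,26,50] → .
    (0,5)@(1, 11): e=[46,-2,14] → .
    (1,5)@(3, 11): e=[24,4,30] → X
    (3,5)@(7, 11): e=[-20,16,62] → .
    (1,6)@(3, 13): e=[22,-6,42] → .
    (2,6)@(5, 13): e=[0,0,58] → .  [on edge]
  covered (8 px):
    . . . .
    . . . .
    . . X .
    . X X .
    X X X .
    . X X .
    . . . .
    . . . .
    . . . .

Result: [[2,6],[1,7],[1,8]]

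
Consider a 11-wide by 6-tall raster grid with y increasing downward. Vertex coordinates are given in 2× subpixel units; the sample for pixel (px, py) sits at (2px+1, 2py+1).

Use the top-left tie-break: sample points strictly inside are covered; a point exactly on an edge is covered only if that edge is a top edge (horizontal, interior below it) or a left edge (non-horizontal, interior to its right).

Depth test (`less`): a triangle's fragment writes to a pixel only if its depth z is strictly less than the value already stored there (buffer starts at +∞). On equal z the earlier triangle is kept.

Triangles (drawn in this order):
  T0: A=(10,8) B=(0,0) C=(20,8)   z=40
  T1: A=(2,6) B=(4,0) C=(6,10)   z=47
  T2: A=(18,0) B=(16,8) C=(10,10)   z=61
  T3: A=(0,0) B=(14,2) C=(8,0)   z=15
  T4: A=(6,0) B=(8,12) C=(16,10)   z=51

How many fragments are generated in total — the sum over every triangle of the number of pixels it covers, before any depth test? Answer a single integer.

T0:
  2·area = 80
  edge (10, 8)→(0, 0): d=(-10,-8) top-left  bias=+0
  edge (0, 0)→(20, 8): d=(20,8) right/bottom  bias=-1
  edge (20, 8)→(10, 8): d=(-10,0) right/bottom  bias=-1
    (2,1)@(5, 3): e=[10,20,50] → X
    (3,1)@(7, 3): e=[26,4,50] → X
    (4,1)@(9, 3): e=[42,-12,50] → .
    (2,2)@(5, 5): e=[-10,60,30] → .
    (3,2)@(7, 5): e=[6,44,30] → X
    (4,2)@(9, 5): e=[22,28,30] → X
    (5,2)@(11, 5): e=[38,12,30] → X
    (6,2)@(13, 5): e=[54,-4,30] → .
    (3,3)@(7, 7): e=[-14,84,10] → .
    (4,3)@(9, 7): e=[2,68,10] → X
    (6,3)@(13, 7): e=[34,36,10] → X
    (7,3)@(15, 7): e=[50,20,10] → X
  covered (10 px):
    . . . . . . . . . . .
    . . X X . . . . . . .
    . . . X X X . . . . .
    . . . . X X X X X . .
    . . . . . . . . . . .
    . . . . . . . . . . .
T1:
  2·area = 32
  edge (2, 6)→(4, 0): d=(2,-6) top-left  bias=+0
  edge (4, 0)→(6, 10): d=(2,10) right/bottom  bias=-1
  edge (6, 10)→(2, 6): d=(-4,-4) top-left  bias=+0
    (1,1)@(3, 3): e=[0,16,16] → X  [on edge]
    (2,1)@(5, 3): e=[12,-4,24] → .
    (0,2)@(1, 5): e=[-8,40,0] → .  [on edge]
    (1,2)@(3, 5): e=[4,20,8] → X
    (2,2)@(5, 5): e=[16,0,16] → .  [on edge]
    (1,3)@(3, 7): e=[8,24,0] → X  [on edge]
    (2,3)@(5, 7): e=[20,4,8] → X
    (3,3)@(7, 7): e=[32,-16,16] → .
    (0,4)@(1, 9): e=[0,48,-16] → .  [on edge]
    (1,4)@(3, 9): e=[12,28,-8] → .
    (2,4)@(5, 9): e=[24,8,0] → X  [on edge]
    (3,4)@(7, 9): e=[36,-12,8] → .
    (3,5)@(7, 11): e=[40,-8,0] → .  [on edge]
  covered (5 px):
    . . . . . . . . . . .
    . X . . . . . . . . .
    . X . . . . . . . . .
    . X X . . . . . . . .
    . . X . . . . . . . .
    . . . . . . . . . . .
T2:
  2·area = 44
  edge (18, 0)→(16, 8): d=(-2,8) right/bottom  bias=-1
  edge (16, 8)→(10, 10): d=(-6,2) right/bottom  bias=-1
  edge (10, 10)→(18, 0): d=(8,-10) top-left  bias=+0
    (8,1)@(17, 3): e=[2,28,14] → X
    (9,1)@(19, 3): e=[-14,24,34] → .
    (7,2)@(15, 5): e=[14,20,10] → X
    (8,2)@(17, 5): e=[-2,16,30] → .
    (6,3)@(13, 7): e=[26,12,6] → X
    (8,3)@(17, 7): e=[-6,4,46] → .
    (9,3)@(19, 7): e=[-22,0,66] → .  [on edge]
    (5,4)@(11, 9): e=[38,4,2] → X
    (6,4)@(13, 9): e=[22,0,22] → .  [on edge]
    (7,4)@(15, 9): e=[6,-4,42] → .
    (3,5)@(7, 11): e=[66,0,-22] → .  [on edge]
    (5,5)@(11, 11): e=[34,-8,18] → .
  covered (5 px):
    . . . . . . . . . . .
    . . . . . . . . X . .
    . . . . . . . X . . .
    . . . . . . X X . . .
    . . . . . X . . . . .
    . . . . . . . . . . .
T3:
  2·area = 16  (B↔C swapped to make it positive)
  edge (0, 0)→(8, 0): d=(8,0) top-left  bias=+0
  edge (8, 0)→(14, 2): d=(6,2) right/bottom  bias=-1
  edge (14, 2)→(0, 0): d=(-14,-2) top-left  bias=+0
    (3,0)@(7, 1): e=[8,8,0] → X  [on edge]
    (4,0)@(9, 1): e=[8,4,4] → X
    (5,0)@(11, 1): e=[8,0,8] → .  [on edge]
    (3,1)@(7, 3): e=[24,20,-28] → .
    (4,1)@(9, 3): e=[24,16,-24] → .
    (8,1)@(17, 3): e=[24,0,-8] → .  [on edge]
    (10,1)@(21, 3): e=[24,-8,0] → .  [on edge]
  covered (2 px):
    . . . X X . . . . . .
    . . . . . . . . . . .
    . . . . . . . . . . .
    . . . . . . . . . . .
    . . . . . . . . . . .
    . . . . . . . . . . .
T4:
  2·area = 100  (B↔C swapped to make it positive)
  edge (6, 0)→(16, 10): d=(10,10) right/bottom  bias=-1
  edge (16, 10)→(8, 12): d=(-8,2) right/bottom  bias=-1
  edge (8, 12)→(6, 0): d=(-2,-12) top-left  bias=+0
    (3,0)@(7, 1): e=[0,90,10] → .  [on edge]
    (3,1)@(7, 3): e=[20,74,6] → X
    (4,1)@(9, 3): e=[0,70,30] → .  [on edge]
    (3,2)@(7, 5): e=[40,58,2] → X
    (4,2)@(9, 5): e=[20,54,26] → X
    (5,2)@(11, 5): e=[0,50,50] → .  [on edge]
    (3,3)@(7, 7): e=[60,42,-2] → .
    (4,3)@(9, 7): e=[40,38,22] → X
    (5,3)@(11, 7): e=[20,34,46] → X
    (6,3)@(13, 7): e=[0,30,70] → .  [on edge]
    (4,4)@(9, 9): e=[60,22,18] → X
    (6,4)@(13, 9): e=[20,14,66] → X
    (7,4)@(15, 9): e=[0,10,90] → .  [on edge]
    (8,5)@(17, 11): e=[0,-10,110] → .  [on edge]
  covered (10 px):
    . . . . . . . . . . .
    . . . X . . . . . . .
    . . . X X . . . . . .
    . . . . X X . . . . .
    . . . . X X X . . . .
    . . . . X X . . . . .

Result: 32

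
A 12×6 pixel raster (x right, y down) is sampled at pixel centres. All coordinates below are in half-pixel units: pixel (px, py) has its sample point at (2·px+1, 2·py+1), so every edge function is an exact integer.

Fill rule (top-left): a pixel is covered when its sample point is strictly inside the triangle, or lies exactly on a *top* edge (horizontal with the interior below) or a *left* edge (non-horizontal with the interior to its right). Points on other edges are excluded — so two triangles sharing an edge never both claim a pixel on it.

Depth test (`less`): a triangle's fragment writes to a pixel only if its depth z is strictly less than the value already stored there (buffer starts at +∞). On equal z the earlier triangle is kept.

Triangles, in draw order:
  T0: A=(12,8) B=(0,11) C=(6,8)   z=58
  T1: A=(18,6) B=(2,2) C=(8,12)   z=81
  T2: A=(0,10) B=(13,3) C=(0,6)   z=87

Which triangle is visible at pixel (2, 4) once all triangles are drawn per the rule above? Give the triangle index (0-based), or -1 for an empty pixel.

T0:
  2·area = 18
  edge (12, 8)→(0, 11): d=(-12,3) right/bottom  bias=-1
  edge (0, 11)→(6, 8): d=(6,-3) top-left  bias=+0
  edge (6, 8)→(12, 8): d=(6,0) top-left  bias=+0
    (2,4)@(5, 9): e=[9,3,6] → #
    (3,4)@(7, 9): e=[3,9,6] → #
    (4,4)@(9, 9): e=[-3,15,6] → ·
    (2,5)@(5, 11): e=[-15,15,18] → ·
    (3,5)@(7, 11): e=[-21,21,18] → ·
  covered (2 px):
    · · · · · · · · · · · ·
    · · · · · · · · · · · ·
    · · · · · · · · · · · ·
    · · · · · · · · · · · ·
    · · # # · · · · · · · ·
    · · · · · · · · · · · ·
T1:
  2·area = 136  (B↔C swapped to make it positive)
  edge (18, 6)→(8, 12): d=(-10,6) right/bottom  bias=-1
  edge (8, 12)→(2, 2): d=(-6,-10) top-left  bias=+0
  edge (2, 2)→(18, 6): d=(16,4) right/bottom  bias=-1
    (1,1)@(3, 3): e=[120,4,12] → #
    (2,1)@(5, 3): e=[108,24,4] → #
    (3,1)@(7, 3): e=[96,44,-4] → ·
    (11,1)@(23, 3): e=[0,204,-68] → ·  [on edge]
    (1,2)@(3, 5): e=[100,-8,44] → ·
    (2,2)@(5, 5): e=[88,12,36] → #
    (3,2)@(7, 5): e=[76,32,28] → #
    (4,2)@(9, 5): e=[64,52,20] → #
    (5,2)@(11, 5): e=[52,72,12] → #
    (6,2)@(13, 5): e=[40,92,4] → #
    (7,2)@(15, 5): e=[28,112,-4] → ·
    (2,3)@(5, 7): e=[68,0,68] → #  [on edge]
    (6,4)@(13, 9): e=[0,68,68] → ·  [on edge]
  covered (17 px):
    · · · · · · · · · · · ·
    · # # · · · · · · · · ·
    · · # # # # # · · · · ·
    · · # # # # # # · · · ·
    · · · # # # · · · · · ·
    · · · · # · · · · · · ·
T2:
  2·area = 52  (B↔C swapped to make it positive)
  edge (0, 10)→(0, 6): d=(0,-4) top-left  bias=+0
  edge (0, 6)→(13, 3): d=(13,-3) top-left  bias=+0
  edge (13, 3)→(0, 10): d=(-13,7) right/bottom  bias=-1
    (6,1)@(13, 3): e=[52,0,0] → ·  [on edge]
    (2,2)@(5, 5): e=[20,2,30] → #
    (3,2)@(7, 5): e=[28,8,16] → #
    (4,2)@(9, 5): e=[36,14,2] → #
    (5,2)@(11, 5): e=[44,20,-12] → ·
    (0,3)@(1, 7): e=[4,16,32] → #
    (1,3)@(3, 7): e=[12,22,18] → #
    (3,3)@(7, 7): e=[28,34,-10] → ·
    (4,3)@(9, 7): e=[36,40,-24] → ·
    (0,4)@(1, 9): e=[4,42,6] → #
    (1,4)@(3, 9): e=[12,48,-8] → ·
    (2,4)@(5, 9): e=[20,54,-22] → ·
  covered (7 px):
    · · · · · · · · · · · ·
    · · · · · · · · · · · ·
    · · # # # · · · · · · ·
    # # # · · · · · · · · ·
    # · · · · · · · · · · ·
    · · · · · · · · · · · ·

Z-buffer (winner per pixel, '.' = empty):
  . . . . . . . . . . . .
  . 1 1 . . . . . . . . .
  . . 1 1 1 1 1 . . . . .
  2 2 1 1 1 1 1 1 . . . .
  2 . 0 0 1 1 . . . . . .
  . . . . 1 . . . . . . .

Answer: 0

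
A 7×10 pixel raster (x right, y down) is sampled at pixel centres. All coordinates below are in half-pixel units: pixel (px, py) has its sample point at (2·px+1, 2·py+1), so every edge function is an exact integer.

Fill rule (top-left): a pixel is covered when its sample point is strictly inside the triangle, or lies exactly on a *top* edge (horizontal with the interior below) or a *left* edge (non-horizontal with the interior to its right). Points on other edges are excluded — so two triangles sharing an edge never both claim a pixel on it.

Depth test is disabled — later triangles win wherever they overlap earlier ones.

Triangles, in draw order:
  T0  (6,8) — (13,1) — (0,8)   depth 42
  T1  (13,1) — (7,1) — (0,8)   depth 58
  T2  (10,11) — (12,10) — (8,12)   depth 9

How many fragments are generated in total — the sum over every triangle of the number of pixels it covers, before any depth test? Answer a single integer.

T0:
  2·area = 42  (B↔C swapped to make it positive)
  edge (6, 8)→(0, 8): d=(-6,0) right/bottom  bias=-1
  edge (0, 8)→(13, 1): d=(13,-7) top-left  bias=+0
  edge (13, 1)→(6, 8): d=(-7,7) right/bottom  bias=-1
    (6,0)@(13, 1): e=[42,0,0] → ·  [on edge]
    (5,1)@(11, 3): e=[30,12,0] → ·  [on edge]
    (3,2)@(7, 5): e=[18,10,14] → #
    (4,2)@(9, 5): e=[18,24,0] → ·  [on edge]
    (1,3)@(3, 7): e=[6,8,28] → #
    (2,3)@(5, 7): e=[6,22,14] → #
    (3,3)@(7, 7): e=[6,36,0] → ·  [on edge]
    (1,4)@(3, 9): e=[-6,34,14] → ·
    (2,4)@(5, 9): e=[-6,48,0] → ·  [on edge]
    (1,5)@(3, 11): e=[-18,60,0] → ·  [on edge]
    (0,6)@(1, 13): e=[-30,72,0] → ·  [on edge]
  covered (3 px):
    · · · · · · ·
    · · · · · · ·
    · · · # · · ·
    · # # · · · ·
    · · · · · · ·
    · · · · · · ·
    · · · · · · ·
    · · · · · · ·
    · · · · · · ·
    · · · · · · ·
T1:
  2·area = 42  (B↔C swapped to make it positive)
  edge (13, 1)→(0, 8): d=(-13,7) right/bottom  bias=-1
  edge (0, 8)→(7, 1): d=(7,-7) top-left  bias=+0
  edge (7, 1)→(13, 1): d=(6,0) top-left  bias=+0
    (0,0)@(1, 1): e=[84,-42,0] → ·  [on edge]
    (1,0)@(3, 1): e=[70,-28,0] → ·  [on edge]
    (2,0)@(5, 1): e=[56,-14,0] → ·  [on edge]
    (3,0)@(7, 1): e=[42,0,0] → #  [on edge]
    (4,0)@(9, 1): e=[28,14,0] → #  [on edge]
    (5,0)@(11, 1): e=[14,28,0] → #  [on edge]
    (6,0)@(13, 1): e=[0,42,0] → ·  [on edge]
    (2,1)@(5, 3): e=[30,0,12] → #  [on edge]
    (5,1)@(11, 3): e=[-12,42,12] → ·
    (1,2)@(3, 5): e=[18,0,24] → #  [on edge]
    (3,2)@(7, 5): e=[-10,28,24] → ·
    (4,2)@(9, 5): e=[-24,42,24] → ·
    (0,3)@(1, 7): e=[6,0,36] → #  [on edge]
  covered (9 px):
    · · · # # # ·
    · · # # # · ·
    · # # · · · ·
    # · · · · · ·
    · · · · · · ·
    · · · · · · ·
    · · · · · · ·
    · · · · · · ·
    · · · · · · ·
    · · · · · · ·
T2:
  degenerate (2·area = 0) — covers nothing

Final: 12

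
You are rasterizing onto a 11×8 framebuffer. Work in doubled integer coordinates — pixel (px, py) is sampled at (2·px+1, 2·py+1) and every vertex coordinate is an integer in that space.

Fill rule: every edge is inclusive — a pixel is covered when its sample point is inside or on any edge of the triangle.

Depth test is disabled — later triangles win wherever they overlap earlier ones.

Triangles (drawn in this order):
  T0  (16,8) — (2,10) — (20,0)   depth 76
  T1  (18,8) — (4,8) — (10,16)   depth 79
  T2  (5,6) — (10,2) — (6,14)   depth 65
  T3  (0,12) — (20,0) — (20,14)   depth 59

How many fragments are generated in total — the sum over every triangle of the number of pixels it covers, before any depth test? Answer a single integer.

T0:
  2·area = 104
  edge (16, 8)→(2, 10): d=(-14,2) inclusive
  edge (2, 10)→(20, 0): d=(18,-10) inclusive
  edge (20, 0)→(16, 8): d=(-4,8) inclusive
    (9,0)@(19, 1): e=[92,8,4] → X
    (10,0)@(21, 1): e=[88,28,-12] → .
    (7,1)@(15, 3): e=[72,4,28] → X
    (8,1)@(17, 3): e=[68,24,12] → X
    (9,1)@(19, 3): e=[64,44,-4] → .
    (5,2)@(11, 5): e=[52,0,52] → X  [on edge]
    (6,2)@(13, 5): e=[48,20,36] → X
    (9,2)@(19, 5): e=[36,80,-12] → .
    (4,3)@(9, 7): e=[28,16,60] → X
    (8,3)@(17, 7): e=[12,96,-4] → .
    (2,4)@(5, 9): e=[8,12,84] → X
    (3,4)@(7, 9): e=[4,32,68] → X
    (4,4)@(9, 9): e=[0,52,52] → X  [on edge]
  covered (14 px):
    . . . . . . . . . X .
    . . . . . . . X X . .
    . . . . . X X X X . .
    . . . . X X X X . . .
    . . X X X . . . . . .
    . . . . . . . . . . .
    . . . . . . . . . . .
    . . . . . . . . . . .
T1:
  2·area = 112  (B↔C swapped to make it positive)
  edge (18, 8)→(10, 16): d=(-8,8) inclusive
  edge (10, 16)→(4, 8): d=(-6,-8) inclusive
  edge (4, 8)→(18, 8): d=(14,0) inclusive
    (10,2)@(21, 5): e=[0,154,-42] → .  [on edge]
    (9,3)@(19, 7): e=[0,126,-14] → .  [on edge]
    (2,4)@(5, 9): e=[96,2,14] → X
    (3,4)@(7, 9): e=[80,18,14] → X
    (4,4)@(9, 9): e=[64,34,14] → X
    (5,4)@(11, 9): e=[48,50,14] → X
    (6,4)@(13, 9): e=[32,66,14] → X
    (7,4)@(15, 9): e=[16,82,14] → X
    (8,4)@(17, 9): e=[0,98,14] → X  [on edge]
    (9,4)@(19, 9): e=[-16,114,14] → .
    (2,5)@(5, 11): e=[80,-10,42] → .
    (3,5)@(7, 11): e=[64,6,42] → X
    (7,5)@(15, 11): e=[0,70,42] → X  [on edge]
    (6,6)@(13, 13): e=[0,42,70] → X  [on edge]
    (5,7)@(11, 15): e=[0,14,98] → X  [on edge]
  covered (16 px):
    . . . . . . . . . . .
    . . . . . . . . . . .
    . . . . . . . . . . .
    . . . . . . . . . . .
    . . X X X X X X X . .
    . . . X X X X X . . .
    . . . . X X X . . . .
    . . . . . X . . . . .
T2:
  2·area = 44
  edge (5, 6)→(10, 2): d=(5,-4) inclusive
  edge (10, 2)→(6, 14): d=(-4,12) inclusive
  edge (6, 14)→(5, 6): d=(-1,-8) inclusive
    (4,1)@(9, 3): e=[1,8,35] → X
    (5,1)@(11, 3): e=[9,-16,51] → .
    (3,2)@(7, 5): e=[3,24,17] → X
    (4,2)@(9, 5): e=[11,0,33] → X  [on edge]
    (5,2)@(11, 5): e=[19,-24,49] → .
    (3,3)@(7, 7): e=[13,16,15] → X
    (4,3)@(9, 7): e=[21,-8,31] → .
    (3,4)@(7, 9): e=[23,8,13] → X
    (4,4)@(9, 9): e=[31,-16,29] → .
    (3,5)@(7, 11): e=[33,0,11] → X  [on edge]
    (4,5)@(9, 11): e=[41,-24,27] → .
    (3,6)@(7, 13): e=[43,-8,9] → .
  covered (6 px):
    . . . . . . . . . . .
    . . . . X . . . . . .
    . . . X X . . . . . .
    . . . X . . . . . . .
    . . . X . . . . . . .
    . . . X . . . . . . .
    . . . . . . . . . . .
    . . . . . . . . . . .
T3:
  2·area = 280
  edge (0, 12)→(20, 0): d=(20,-12) inclusive
  edge (20, 0)→(20, 14): d=(0,14) inclusive
  edge (20, 14)→(0, 12): d=(-20,-2) inclusive
    (9,0)@(19, 1): e=[8,14,258] → X
    (10,0)@(21, 1): e=[32,-14,262] → .
    (7,1)@(15, 3): e=[0,70,210] → X  [on edge]
    (8,1)@(17, 3): e=[24,42,214] → X
    (10,1)@(21, 3): e=[72,-14,222] → .
    (6,2)@(13, 5): e=[16,98,166] → X
    (10,2)@(21, 5): e=[112,-14,182] → .
    (4,3)@(9, 7): e=[8,154,118] → X
    (5,3)@(11, 7): e=[32,126,122] → X
    (10,3)@(21, 7): e=[152,-14,142] → .
    (2,4)@(5, 9): e=[0,210,70] → X  [on edge]
    (3,4)@(7, 9): e=[24,182,74] → X
  covered (36 px):
    . . . . . . . . . X .
    . . . . . . . X X X .
    . . . . . . X X X X .
    . . . . X X X X X X .
    . . X X X X X X X X .
    . X X X X X X X X X .
    . . . . . X X X X X .
    . . . . . . . . . . .

Answer: 72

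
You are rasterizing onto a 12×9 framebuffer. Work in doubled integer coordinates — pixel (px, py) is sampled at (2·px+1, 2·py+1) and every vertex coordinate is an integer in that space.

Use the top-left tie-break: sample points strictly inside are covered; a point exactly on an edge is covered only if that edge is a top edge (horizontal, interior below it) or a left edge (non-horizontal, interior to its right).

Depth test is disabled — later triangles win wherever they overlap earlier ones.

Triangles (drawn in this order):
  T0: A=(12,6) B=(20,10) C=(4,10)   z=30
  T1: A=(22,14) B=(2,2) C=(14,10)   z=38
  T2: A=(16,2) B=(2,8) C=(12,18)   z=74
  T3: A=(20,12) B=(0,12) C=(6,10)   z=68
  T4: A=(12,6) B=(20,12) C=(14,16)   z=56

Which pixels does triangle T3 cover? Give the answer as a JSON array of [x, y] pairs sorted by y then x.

T0:
  2·area = 64
  edge (12, 6)→(20, 10): d=(8,4) right/bottom  bias=-1
  edge (20, 10)→(4, 10): d=(-16,0) right/bottom  bias=-1
  edge (4, 10)→(12, 6): d=(8,-4) top-left  bias=+0
    (5,3)@(11, 7): e=[12,48,4] → █
    (6,3)@(13, 7): e=[4,48,12] → █
    (7,3)@(15, 7): e=[-4,48,20] → ·
    (3,4)@(7, 9): e=[44,16,4] → █
    (4,4)@(9, 9): e=[36,16,12] → █
    (7,4)@(15, 9): e=[12,16,36] → █
    (8,4)@(17, 9): e=[4,16,44] → █
    (9,4)@(19, 9): e=[-4,16,52] → ·
    (3,5)@(7, 11): e=[60,-16,20] → ·
    (4,5)@(9, 11): e=[52,-16,28] → ·
    (5,5)@(11, 11): e=[44,-16,36] → ·
    (6,5)@(13, 11): e=[36,-16,44] → ·
  covered (8 px):
    · · · · · · · · · · · ·
    · · · · · · · · · · · ·
    · · · · · · · · · · · ·
    · · · · · █ █ · · · · ·
    · · · █ █ █ █ █ █ · · ·
    · · · · · · · · · · · ·
    · · · · · · · · · · · ·
    · · · · · · · · · · · ·
    · · · · · · · · · · · ·
T1:
  2·area = 16  (B↔C swapped to make it positive)
  edge (22, 14)→(14, 10): d=(-8,-4) top-left  bias=+0
  edge (14, 10)→(2, 2): d=(-12,-8) top-left  bias=+0
  edge (2, 2)→(22, 14): d=(20,12) right/bottom  bias=-1
    (3,2)@(7, 5): e=[12,4,0] → ·  [on edge]
    (6,4)@(13, 9): e=[4,4,8] → █
    (7,4)@(15, 9): e=[12,20,-16] → ·
    (6,5)@(13, 11): e=[-12,-20,48] → ·
    (8,5)@(17, 11): e=[4,12,0] → ·  [on edge]
  covered (1 px):
    · · · · · · · · · · · ·
    · · · · · · · · · · · ·
    · · · · · · · · · · · ·
    · · · · · · · · · · · ·
    · · · · · · █ · · · · ·
    · · · · · · · · · · · ·
    · · · · · · · · · · · ·
    · · · · · · · · · · · ·
    · · · · · · · · · · · ·
T2:
  2·area = 200  (B↔C swapped to make it positive)
  edge (16, 2)→(12, 18): d=(-4,16) right/bottom  bias=-1
  edge (12, 18)→(2, 8): d=(-10,-10) top-left  bias=+0
  edge (2, 8)→(16, 2): d=(14,-6) top-left  bias=+0
    (7,1)@(15, 3): e=[12,180,8] → █
    (8,1)@(17, 3): e=[-20,200,20] → ·
    (4,2)@(9, 5): e=[100,100,0] → █  [on edge]
    (5,2)@(11, 5): e=[68,120,12] → █
    (6,2)@(13, 5): e=[36,140,24] → █
    (8,2)@(17, 5): e=[-28,180,48] → ·
    (0,3)@(1, 7): e=[220,0,-20] → ·  [on edge]
    (2,3)@(5, 7): e=[156,40,4] → █
    (3,3)@(7, 7): e=[124,60,16] → █
    (7,3)@(15, 7): e=[-4,140,64] → ·
    (1,4)@(3, 9): e=[180,0,20] → █  [on edge]
    (7,4)@(15, 9): e=[-12,120,92] → ·
    (2,5)@(5, 11): e=[140,0,60] → █  [on edge]
    (3,6)@(7, 13): e=[100,0,100] → █  [on edge]
    (4,7)@(9, 15): e=[60,0,140] → █  [on edge]
    (5,8)@(11, 17): e=[20,0,180] → █  [on edge]
  covered (28 px):
    · · · · · · · · · · · ·
    · · · · · · · █ · · · ·
    · · · · █ █ █ █ · · · ·
    · · █ █ █ █ █ · · · · ·
    · █ █ █ █ █ █ · · · · ·
    · · █ █ █ █ █ · · · · ·
    · · · █ █ █ █ · · · · ·
    · · · · █ █ · · · · · ·
    · · · · · █ · · · · · ·
T3:
  2·area = 40
  edge (20, 12)→(0, 12): d=(-20,0) right/bottom  bias=-1
  edge (0, 12)→(6, 10): d=(6,-2) top-left  bias=+0
  edge (6, 10)→(20, 12): d=(14,2) right/bottom  bias=-1
    (10,2)@(21, 5): e=[140,0,-100] → ·  [on edge]
    (7,3)@(15, 7): e=[100,0,-60] → ·  [on edge]
    (4,4)@(9, 9): e=[60,0,-20] → ·  [on edge]
    (1,5)@(3, 11): e=[20,0,20] → █  [on edge]
    (2,5)@(5, 11): e=[20,4,16] → █
    (3,5)@(7, 11): e=[20,8,12] → █
    (4,5)@(9, 11): e=[20,12,8] → █
    (5,5)@(11, 11): e=[20,16,4] → █
    (6,5)@(13, 11): e=[20,20,0] → ·  [on edge]
    (1,6)@(3, 13): e=[-20,12,48] → ·
    (2,6)@(5, 13): e=[-20,16,44] → ·
    (3,6)@(7, 13): e=[-20,20,40] → ·
  covered (5 px):
    · · · · · · · · · · · ·
    · · · · · · · · · · · ·
    · · · · · · · · · · · ·
    · · · · · · · · · · · ·
    · · · · · · · · · · · ·
    · █ █ █ █ █ · · · · · ·
    · · · · · · · · · · · ·
    · · · · · · · · · · · ·
    · · · · · · · · · · · ·
T4:
  2·area = 68
  edge (12, 6)→(20, 12): d=(8,6) right/bottom  bias=-1
  edge (20, 12)→(14, 16): d=(-6,4) right/bottom  bias=-1
  edge (14, 16)→(12, 6): d=(-2,-10) top-left  bias=+0
    (5,0)@(11, 1): e=[-34,102,0] → ·  [on edge]
    (6,3)@(13, 7): e=[2,58,8] → █
    (7,3)@(15, 7): e=[-10,50,28] → ·
    (6,4)@(13, 9): e=[18,46,4] → █
    (7,4)@(15, 9): e=[6,38,24] → █
    (8,4)@(17, 9): e=[-6,30,44] → ·
    (6,5)@(13, 11): e=[34,34,0] → █  [on edge]
    (8,5)@(17, 11): e=[10,18,40] → █
    (9,5)@(19, 11): e=[-2,10,60] → ·
    (6,6)@(13, 13): e=[50,22,-4] → ·
    (7,6)@(15, 13): e=[38,14,16] → █
    (9,6)@(19, 13): e=[14,-2,56] → ·
  covered (9 px):
    · · · · · · · · · · · ·
    · · · · · · · · · · · ·
    · · · · · · · · · · · ·
    · · · · · · █ · · · · ·
    · · · · · · █ █ · · · ·
    · · · · · · █ █ █ · · ·
    · · · · · · · █ █ · · ·
    · · · · · · · █ · · · ·
    · · · · · · · · · · · ·

Final: [[1,5],[2,5],[3,5],[4,5],[5,5]]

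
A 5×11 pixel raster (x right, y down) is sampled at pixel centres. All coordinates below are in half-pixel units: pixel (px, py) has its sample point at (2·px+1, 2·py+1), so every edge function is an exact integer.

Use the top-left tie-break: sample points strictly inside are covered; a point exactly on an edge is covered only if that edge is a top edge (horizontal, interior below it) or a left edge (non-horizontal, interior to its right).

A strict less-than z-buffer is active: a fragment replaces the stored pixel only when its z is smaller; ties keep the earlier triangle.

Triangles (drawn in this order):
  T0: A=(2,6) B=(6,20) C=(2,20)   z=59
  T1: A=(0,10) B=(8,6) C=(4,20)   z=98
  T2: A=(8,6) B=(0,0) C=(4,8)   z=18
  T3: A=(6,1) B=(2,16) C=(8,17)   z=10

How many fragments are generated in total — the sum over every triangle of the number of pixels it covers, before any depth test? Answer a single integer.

T0:
  2·area = 56
  edge (2, 6)→(6, 20): d=(4,14) right/bottom  bias=-1
  edge (6, 20)→(2, 20): d=(-4,0) right/bottom  bias=-1
  edge (2, 20)→(2, 6): d=(0,-14) top-left  bias=+0
    (1,5)@(3, 11): e=[6,36,14] → █
    (2,5)@(5, 11): e=[-22,36,42] → ·
    (1,6)@(3, 13): e=[14,28,14] → █
    (2,6)@(5, 13): e=[-14,28,42] → ·
    (1,7)@(3, 15): e=[22,20,14] → █
    (2,7)@(5, 15): e=[-6,20,42] → ·
    (1,8)@(3, 17): e=[30,12,14] → █
    (2,8)@(5, 17): e=[2,12,42] → █
    (3,8)@(7, 17): e=[-26,12,70] → ·
    (1,9)@(3, 19): e=[38,4,14] → █
    (3,9)@(7, 19): e=[-18,4,70] → ·
    (1,10)@(3, 21): e=[46,-4,14] → ·
  covered (7 px):
    · · · · ·
    · · · · ·
    · · · · ·
    · · · · ·
    · · · · ·
    · █ · · ·
    · █ · · ·
    · █ · · ·
    · █ █ · ·
    · █ █ · ·
    · · · · ·
T1:
  2·area = 96
  edge (0, 10)→(8, 6): d=(8,-4) top-left  bias=+0
  edge (8, 6)→(4, 20): d=(-4,14) right/bottom  bias=-1
  edge (4, 20)→(0, 10): d=(-4,-10) top-left  bias=+0
    (3,3)@(7, 7): e=[4,10,82] → █
    (4,3)@(9, 7): e=[12,-18,102] → ·
    (1,4)@(3, 9): e=[4,58,34] → █
    (2,4)@(5, 9): e=[12,30,54] → █
    (4,4)@(9, 9): e=[28,-26,94] → ·
    (0,5)@(1, 11): e=[12,78,6] → █
    (3,5)@(7, 11): e=[36,-6,66] → ·
    (0,6)@(1, 13): e=[28,70,-2] → ·
    (1,6)@(3, 13): e=[36,42,18] → █
    (3,6)@(7, 13): e=[52,-14,58] → ·
    (1,7)@(3, 15): e=[52,34,10] → █
    (3,7)@(7, 15): e=[68,-22,50] → ·
  covered (12 px):
    · · · · ·
    · · · · ·
    · · · · ·
    · · · █ ·
    · █ █ █ ·
    █ █ █ · ·
    · █ █ · ·
    · █ █ · ·
    · █ · · ·
    · · · · ·
    · · · · ·
T2:
  2·area = 40  (B↔C swapped to make it positive)
  edge (8, 6)→(4, 8): d=(-4,2) right/bottom  bias=-1
  edge (4, 8)→(0, 0): d=(-4,-8) top-left  bias=+0
  edge (0, 0)→(8, 6): d=(8,6) right/bottom  bias=-1
    (0,0)@(1, 1): e=[34,4,2] → █
    (1,0)@(3, 1): e=[30,20,-10] → ·
    (0,1)@(1, 3): e=[26,-4,18] → ·
    (1,1)@(3, 3): e=[22,12,6] → █
    (2,1)@(5, 3): e=[18,28,-6] → ·
    (1,2)@(3, 5): e=[14,4,22] → █
    (2,2)@(5, 5): e=[10,20,10] → █
    (3,2)@(7, 5): e=[6,36,-2] → ·
    (1,3)@(3, 7): e=[6,-4,38] → ·
    (2,3)@(5, 7): e=[2,12,26] → █
    (3,3)@(7, 7): e=[-2,28,14] → ·
    (2,4)@(5, 9): e=[-6,4,42] → ·
  covered (5 px):
    █ · · · ·
    · █ · · ·
    · █ █ · ·
    · · █ · ·
    · · · · ·
    · · · · ·
    · · · · ·
    · · · · ·
    · · · · ·
    · · · · ·
    · · · · ·
T3:
  2·area = 94  (B↔C swapped to make it positive)
  edge (6, 1)→(8, 17): d=(2,16) right/bottom  bias=-1
  edge (8, 17)→(2, 16): d=(-6,-1) top-left  bias=+0
  edge (2, 16)→(6, 1): d=(4,-15) top-left  bias=+0
    (2,2)@(5, 5): e=[24,69,1] → █
    (3,2)@(7, 5): e=[-8,71,31] → ·
    (2,3)@(5, 7): e=[28,57,9] → █
    (3,3)@(7, 7): e=[-4,59,39] → ·
    (2,4)@(5, 9): e=[32,45,17] → █
    (3,4)@(7, 9): e=[0,47,47] → ·  [on edge]
    (2,5)@(5, 11): e=[36,33,25] → █
    (3,5)@(7, 11): e=[4,35,55] → █
    (4,5)@(9, 11): e=[-28,37,85] → ·
    (1,6)@(3, 13): e=[72,19,3] → █
    (4,6)@(9, 13): e=[-24,25,93] → ·
    (1,7)@(3, 15): e=[76,7,11] → █
  covered (11 px):
    · · · · ·
    · · · · ·
    · · █ · ·
    · · █ · ·
    · · █ · ·
    · · █ █ ·
    · █ █ █ ·
    · █ █ █ ·
    · · · · ·
    · · · · ·
    · · · · ·

Final: 35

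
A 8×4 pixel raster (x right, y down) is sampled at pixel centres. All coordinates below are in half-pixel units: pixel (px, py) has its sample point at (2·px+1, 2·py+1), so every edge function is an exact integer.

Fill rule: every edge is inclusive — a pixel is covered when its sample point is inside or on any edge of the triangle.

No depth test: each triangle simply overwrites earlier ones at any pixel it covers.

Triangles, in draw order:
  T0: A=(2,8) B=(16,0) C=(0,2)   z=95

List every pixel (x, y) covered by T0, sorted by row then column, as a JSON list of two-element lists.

T0:
  2·area = 100  (B↔C swapped to make it positive)
  edge (2, 8)→(0, 2): d=(-2,-6) inclusive
  edge (0, 2)→(16, 0): d=(16,-2) inclusive
  edge (16, 0)→(2, 8): d=(-14,8) inclusive
    (4,0)@(9, 1): e=[56,2,42] → █
    (5,0)@(11, 1): e=[68,6,26] → █
    (6,0)@(13, 1): e=[80,10,10] → █
    (7,0)@(15, 1): e=[92,14,-6] → ·
    (0,1)@(1, 3): e=[4,18,78] → █
    (1,1)@(3, 3): e=[16,22,62] → █
    (2,1)@(5, 3): e=[28,26,46] → █
    (3,1)@(7, 3): e=[40,30,30] → █
    (5,1)@(11, 3): e=[64,38,-2] → ·
    (6,1)@(13, 3): e=[76,42,-18] → ·
    (0,2)@(1, 5): e=[0,50,50] → █  [on edge]
    (4,2)@(9, 5): e=[48,66,-14] → ·
  covered (13 px):
    · · · · █ █ █ ·
    █ █ █ █ █ · · ·
    █ █ █ █ · · · ·
    · █ · · · · · ·

Result: [[4,0],[5,0],[6,0],[0,1],[1,1],[2,1],[3,1],[4,1],[0,2],[1,2],[2,2],[3,2],[1,3]]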